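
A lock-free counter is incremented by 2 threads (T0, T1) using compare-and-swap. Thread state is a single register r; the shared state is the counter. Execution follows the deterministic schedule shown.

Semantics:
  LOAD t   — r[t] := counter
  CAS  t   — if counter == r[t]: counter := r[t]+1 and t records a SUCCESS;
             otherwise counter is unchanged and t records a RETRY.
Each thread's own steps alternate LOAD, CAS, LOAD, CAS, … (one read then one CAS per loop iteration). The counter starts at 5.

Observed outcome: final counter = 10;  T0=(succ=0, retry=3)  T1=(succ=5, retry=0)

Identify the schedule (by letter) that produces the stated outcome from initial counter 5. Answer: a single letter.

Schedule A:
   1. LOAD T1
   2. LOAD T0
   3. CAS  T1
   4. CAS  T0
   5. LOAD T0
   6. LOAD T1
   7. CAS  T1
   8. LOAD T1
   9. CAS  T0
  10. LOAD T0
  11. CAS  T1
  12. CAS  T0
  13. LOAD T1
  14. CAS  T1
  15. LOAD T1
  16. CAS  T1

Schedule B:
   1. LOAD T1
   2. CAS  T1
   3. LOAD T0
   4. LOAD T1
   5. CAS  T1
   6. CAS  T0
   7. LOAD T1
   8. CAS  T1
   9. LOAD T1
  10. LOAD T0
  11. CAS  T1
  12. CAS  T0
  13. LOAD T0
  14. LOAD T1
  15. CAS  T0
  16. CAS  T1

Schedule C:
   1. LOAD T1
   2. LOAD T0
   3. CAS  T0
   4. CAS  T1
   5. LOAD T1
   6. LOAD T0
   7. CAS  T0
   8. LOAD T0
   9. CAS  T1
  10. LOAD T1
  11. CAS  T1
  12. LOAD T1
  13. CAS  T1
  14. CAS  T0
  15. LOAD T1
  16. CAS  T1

Tracing schedule A:
   1) LOAD T1:  M=5  r_T1=5
   2) LOAD T0:  M=5  r_T0=5
   3) CAS  T1:  M=6  r_T1=5 ✓
   4) CAS  T0:  M=6  r_T0=5 ✗
   5) LOAD T0:  M=6  r_T0=6
   6) LOAD T1:  M=6  r_T1=6
   7) CAS  T1:  M=7  r_T1=6 ✓
   8) LOAD T1:  M=7  r_T1=7
   9) CAS  T0:  M=7  r_T0=6 ✗
  10) LOAD T0:  M=7  r_T0=7
  11) CAS  T1:  M=8  r_T1=7 ✓
  12) CAS  T0:  M=8  r_T0=7 ✗
  13) LOAD T1:  M=8  r_T1=8
  14) CAS  T1:  M=9  r_T1=8 ✓
  15) LOAD T1:  M=9  r_T1=9
  16) CAS  T1:  M=10  r_T1=9 ✓

A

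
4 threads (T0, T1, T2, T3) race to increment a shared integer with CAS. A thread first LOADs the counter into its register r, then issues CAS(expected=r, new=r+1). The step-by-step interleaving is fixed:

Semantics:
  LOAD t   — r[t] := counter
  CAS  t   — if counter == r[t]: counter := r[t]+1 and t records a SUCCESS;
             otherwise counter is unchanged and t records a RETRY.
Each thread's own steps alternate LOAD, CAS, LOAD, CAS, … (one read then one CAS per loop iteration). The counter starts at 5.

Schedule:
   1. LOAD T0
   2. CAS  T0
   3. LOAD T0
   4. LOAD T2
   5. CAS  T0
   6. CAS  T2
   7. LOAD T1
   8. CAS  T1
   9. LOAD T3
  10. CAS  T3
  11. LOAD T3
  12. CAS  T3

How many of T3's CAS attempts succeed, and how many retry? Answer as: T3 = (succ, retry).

T3 = (2, 0)

   1) LOAD T0:  M=5  r_T0=5
   2) CAS  T0:  M=6  r_T0=5 ✓
   3) LOAD T0:  M=6  r_T0=6
   4) LOAD T2:  M=6  r_T2=6
   5) CAS  T0:  M=7  r_T0=6 ✓
   6) CAS  T2:  M=7  r_T2=6 ✗
   7) LOAD T1:  M=7  r_T1=7
   8) CAS  T1:  M=8  r_T1=7 ✓
   9) LOAD T3:  M=8  r_T3=8
  10) CAS  T3:  M=9  r_T3=8 ✓
  11) LOAD T3:  M=9  r_T3=9
  12) CAS  T3:  M=10  r_T3=9 ✓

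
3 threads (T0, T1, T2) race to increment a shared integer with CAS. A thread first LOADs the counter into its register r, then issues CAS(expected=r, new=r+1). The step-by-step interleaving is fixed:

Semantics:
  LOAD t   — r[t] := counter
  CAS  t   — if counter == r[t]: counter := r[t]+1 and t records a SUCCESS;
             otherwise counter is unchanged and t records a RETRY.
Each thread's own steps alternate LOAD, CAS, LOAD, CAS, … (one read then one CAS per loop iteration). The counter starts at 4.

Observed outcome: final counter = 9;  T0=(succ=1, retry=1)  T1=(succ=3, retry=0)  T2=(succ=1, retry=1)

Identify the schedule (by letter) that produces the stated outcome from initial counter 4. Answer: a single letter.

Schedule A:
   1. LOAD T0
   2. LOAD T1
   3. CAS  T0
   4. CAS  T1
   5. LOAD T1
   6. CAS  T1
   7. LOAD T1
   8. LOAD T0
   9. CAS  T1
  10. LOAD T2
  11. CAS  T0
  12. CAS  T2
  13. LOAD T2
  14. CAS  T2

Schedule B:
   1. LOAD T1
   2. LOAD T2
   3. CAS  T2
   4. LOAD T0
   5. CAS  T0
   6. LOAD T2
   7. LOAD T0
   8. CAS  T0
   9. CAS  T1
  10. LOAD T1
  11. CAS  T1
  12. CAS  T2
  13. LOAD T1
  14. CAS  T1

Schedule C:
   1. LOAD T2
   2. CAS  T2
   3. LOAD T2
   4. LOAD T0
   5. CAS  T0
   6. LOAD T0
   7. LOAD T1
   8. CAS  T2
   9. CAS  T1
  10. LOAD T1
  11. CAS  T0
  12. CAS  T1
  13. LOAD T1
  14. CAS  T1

Run C:
#1 T2 reads 4
#2 T2 CAS(4→5) writes; counter now 5
#3 T2 reads 5
#4 T0 reads 5
#5 T0 CAS(5→6) writes; counter now 6
#6 T0 reads 6
#7 T1 reads 6
#8 T2 CAS(5→6) fails; counter now 6
#9 T1 CAS(6→7) writes; counter now 7
#10 T1 reads 7
#11 T0 CAS(6→7) fails; counter now 7
#12 T1 CAS(7→8) writes; counter now 8
#13 T1 reads 8
#14 T1 CAS(8→9) writes; counter now 9

C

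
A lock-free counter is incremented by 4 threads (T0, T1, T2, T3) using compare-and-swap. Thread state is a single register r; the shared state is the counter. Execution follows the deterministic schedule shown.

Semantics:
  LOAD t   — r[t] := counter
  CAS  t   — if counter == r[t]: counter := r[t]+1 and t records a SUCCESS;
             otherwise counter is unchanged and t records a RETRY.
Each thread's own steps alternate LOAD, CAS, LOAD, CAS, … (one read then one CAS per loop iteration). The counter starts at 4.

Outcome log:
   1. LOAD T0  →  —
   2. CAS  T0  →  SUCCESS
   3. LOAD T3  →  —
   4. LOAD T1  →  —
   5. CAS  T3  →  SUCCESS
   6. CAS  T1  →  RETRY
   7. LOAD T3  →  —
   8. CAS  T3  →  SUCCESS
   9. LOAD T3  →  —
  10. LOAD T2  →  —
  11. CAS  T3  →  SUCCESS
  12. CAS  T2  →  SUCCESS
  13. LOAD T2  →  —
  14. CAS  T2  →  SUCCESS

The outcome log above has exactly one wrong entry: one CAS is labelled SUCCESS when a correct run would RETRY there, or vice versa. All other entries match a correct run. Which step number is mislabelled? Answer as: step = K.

step = 12

Correct run:
   1) LOAD T0:  M=4  r_T0=4
   2) CAS  T0:  M=5  r_T0=4 ✓
   3) LOAD T3:  M=5  r_T3=5
   4) LOAD T1:  M=5  r_T1=5
   5) CAS  T3:  M=6  r_T3=5 ✓
   6) CAS  T1:  M=6  r_T1=5 ✗
   7) LOAD T3:  M=6  r_T3=6
   8) CAS  T3:  M=7  r_T3=6 ✓
   9) LOAD T3:  M=7  r_T3=7
  10) LOAD T2:  M=7  r_T2=7
  11) CAS  T3:  M=8  r_T3=7 ✓
  12) CAS  T2:  M=8  r_T2=7 ✗
  13) LOAD T2:  M=8  r_T2=8
  14) CAS  T2:  M=9  r_T2=8 ✓
Mismatch at 12.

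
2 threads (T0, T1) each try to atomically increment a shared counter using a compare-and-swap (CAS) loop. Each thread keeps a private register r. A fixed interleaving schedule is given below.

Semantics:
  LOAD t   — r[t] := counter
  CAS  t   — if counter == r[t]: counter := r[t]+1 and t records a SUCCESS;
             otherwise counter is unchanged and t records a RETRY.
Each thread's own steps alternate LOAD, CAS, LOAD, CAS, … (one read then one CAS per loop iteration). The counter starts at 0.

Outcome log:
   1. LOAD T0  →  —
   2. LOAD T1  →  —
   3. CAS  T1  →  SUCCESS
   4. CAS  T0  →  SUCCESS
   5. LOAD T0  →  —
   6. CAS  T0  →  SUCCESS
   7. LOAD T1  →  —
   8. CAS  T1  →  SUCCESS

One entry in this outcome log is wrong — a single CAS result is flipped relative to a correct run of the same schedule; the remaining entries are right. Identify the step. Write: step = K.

step = 4

Re-executing:
[1] T0.load  rd  (counter 0, T0.r 0)
[2] T1.load  rd  (counter 0, T1.r 0)
[3] T1.cas  hit  (counter 1, T1.r 0)
[4] T0.cas  miss  (counter 1, T0.r 0)
[5] T0.load  rd  (counter 1, T0.r 1)
[6] T0.cas  hit  (counter 2, T0.r 1)
[7] T1.load  rd  (counter 2, T1.r 2)
[8] T1.cas  hit  (counter 3, T1.r 2)
Mismatch at 4.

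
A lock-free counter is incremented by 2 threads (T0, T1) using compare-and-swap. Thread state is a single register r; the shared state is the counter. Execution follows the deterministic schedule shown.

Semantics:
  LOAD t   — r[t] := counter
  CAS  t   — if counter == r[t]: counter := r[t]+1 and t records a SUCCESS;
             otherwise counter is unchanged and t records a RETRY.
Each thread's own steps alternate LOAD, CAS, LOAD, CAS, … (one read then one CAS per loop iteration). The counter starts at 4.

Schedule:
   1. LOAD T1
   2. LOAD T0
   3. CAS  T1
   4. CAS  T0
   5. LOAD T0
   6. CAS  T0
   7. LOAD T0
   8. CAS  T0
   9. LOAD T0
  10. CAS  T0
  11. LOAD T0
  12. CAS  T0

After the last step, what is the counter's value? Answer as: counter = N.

counter = 9

1. LOAD T1 → mem=4 r[T1]=4 [LOAD]
2. LOAD T0 → mem=4 r[T0]=4 [LOAD]
3. CAS T1 → mem=5 r[T1]=4 [OK]
4. CAS T0 → mem=5 r[T0]=4 [RETRY]
5. LOAD T0 → mem=5 r[T0]=5 [LOAD]
6. CAS T0 → mem=6 r[T0]=5 [OK]
7. LOAD T0 → mem=6 r[T0]=6 [LOAD]
8. CAS T0 → mem=7 r[T0]=6 [OK]
9. LOAD T0 → mem=7 r[T0]=7 [LOAD]
10. CAS T0 → mem=8 r[T0]=7 [OK]
11. LOAD T0 → mem=8 r[T0]=8 [LOAD]
12. CAS T0 → mem=9 r[T0]=8 [OK]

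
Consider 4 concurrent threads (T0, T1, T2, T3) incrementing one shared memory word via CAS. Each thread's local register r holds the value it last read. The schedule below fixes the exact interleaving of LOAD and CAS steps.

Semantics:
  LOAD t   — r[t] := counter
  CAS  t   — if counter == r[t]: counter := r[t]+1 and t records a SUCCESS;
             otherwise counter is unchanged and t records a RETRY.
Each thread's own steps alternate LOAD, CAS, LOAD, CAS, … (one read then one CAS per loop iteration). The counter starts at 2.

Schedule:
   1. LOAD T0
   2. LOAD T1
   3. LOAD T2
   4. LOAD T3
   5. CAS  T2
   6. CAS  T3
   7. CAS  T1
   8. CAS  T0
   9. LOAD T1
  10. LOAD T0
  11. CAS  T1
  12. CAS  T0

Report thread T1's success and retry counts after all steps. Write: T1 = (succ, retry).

1. LOAD T0 → mem=2 r[T0]=2 [LOAD]
2. LOAD T1 → mem=2 r[T1]=2 [LOAD]
3. LOAD T2 → mem=2 r[T2]=2 [LOAD]
4. LOAD T3 → mem=2 r[T3]=2 [LOAD]
5. CAS T2 → mem=3 r[T2]=2 [OK]
6. CAS T3 → mem=3 r[T3]=2 [RETRY]
7. CAS T1 → mem=3 r[T1]=2 [RETRY]
8. CAS T0 → mem=3 r[T0]=2 [RETRY]
9. LOAD T1 → mem=3 r[T1]=3 [LOAD]
10. LOAD T0 → mem=3 r[T0]=3 [LOAD]
11. CAS T1 → mem=4 r[T1]=3 [OK]
12. CAS T0 → mem=4 r[T0]=3 [RETRY]

T1 = (1, 1)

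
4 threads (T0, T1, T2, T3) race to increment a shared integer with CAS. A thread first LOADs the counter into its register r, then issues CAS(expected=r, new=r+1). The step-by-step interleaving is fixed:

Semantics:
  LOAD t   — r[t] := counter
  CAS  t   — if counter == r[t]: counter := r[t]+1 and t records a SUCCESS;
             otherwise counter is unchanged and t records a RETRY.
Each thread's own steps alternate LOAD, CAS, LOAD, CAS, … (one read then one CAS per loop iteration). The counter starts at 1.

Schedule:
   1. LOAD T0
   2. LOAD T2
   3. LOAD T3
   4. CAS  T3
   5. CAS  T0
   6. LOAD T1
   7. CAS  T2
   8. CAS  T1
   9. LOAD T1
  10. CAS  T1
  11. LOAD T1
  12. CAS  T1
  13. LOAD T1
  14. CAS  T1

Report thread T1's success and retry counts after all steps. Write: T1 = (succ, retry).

   1) LOAD T0:  M=1  r_T0=1
   2) LOAD T2:  M=1  r_T2=1
   3) LOAD T3:  M=1  r_T3=1
   4) CAS  T3:  M=2  r_T3=1 ✓
   5) CAS  T0:  M=2  r_T0=1 ✗
   6) LOAD T1:  M=2  r_T1=2
   7) CAS  T2:  M=2  r_T2=1 ✗
   8) CAS  T1:  M=3  r_T1=2 ✓
   9) LOAD T1:  M=3  r_T1=3
  10) CAS  T1:  M=4  r_T1=3 ✓
  11) LOAD T1:  M=4  r_T1=4
  12) CAS  T1:  M=5  r_T1=4 ✓
  13) LOAD T1:  M=5  r_T1=5
  14) CAS  T1:  M=6  r_T1=5 ✓

T1 = (4, 0)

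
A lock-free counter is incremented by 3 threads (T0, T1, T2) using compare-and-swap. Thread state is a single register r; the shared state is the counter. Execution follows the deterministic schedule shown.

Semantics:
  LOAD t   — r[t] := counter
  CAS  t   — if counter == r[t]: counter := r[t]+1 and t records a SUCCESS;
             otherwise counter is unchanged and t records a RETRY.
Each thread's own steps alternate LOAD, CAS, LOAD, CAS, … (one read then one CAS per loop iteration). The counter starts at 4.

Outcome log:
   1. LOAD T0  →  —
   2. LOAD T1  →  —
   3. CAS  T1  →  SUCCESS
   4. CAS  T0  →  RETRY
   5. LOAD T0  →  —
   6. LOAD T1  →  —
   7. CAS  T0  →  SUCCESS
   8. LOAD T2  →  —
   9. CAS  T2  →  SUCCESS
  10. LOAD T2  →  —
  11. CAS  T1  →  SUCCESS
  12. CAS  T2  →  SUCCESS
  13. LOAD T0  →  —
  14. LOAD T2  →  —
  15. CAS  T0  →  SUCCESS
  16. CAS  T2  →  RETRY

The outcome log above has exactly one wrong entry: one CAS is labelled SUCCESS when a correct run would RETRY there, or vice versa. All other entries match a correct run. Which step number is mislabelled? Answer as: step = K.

step = 11

Re-executing:
1. LOAD T0 → mem=4 r[T0]=4 [LOAD]
2. LOAD T1 → mem=4 r[T1]=4 [LOAD]
3. CAS T1 → mem=5 r[T1]=4 [OK]
4. CAS T0 → mem=5 r[T0]=4 [RETRY]
5. LOAD T0 → mem=5 r[T0]=5 [LOAD]
6. LOAD T1 → mem=5 r[T1]=5 [LOAD]
7. CAS T0 → mem=6 r[T0]=5 [OK]
8. LOAD T2 → mem=6 r[T2]=6 [LOAD]
9. CAS T2 → mem=7 r[T2]=6 [OK]
10. LOAD T2 → mem=7 r[T2]=7 [LOAD]
11. CAS T1 → mem=7 r[T1]=5 [RETRY]
12. CAS T2 → mem=8 r[T2]=7 [OK]
13. LOAD T0 → mem=8 r[T0]=8 [LOAD]
14. LOAD T2 → mem=8 r[T2]=8 [LOAD]
15. CAS T0 → mem=9 r[T0]=8 [OK]
16. CAS T2 → mem=9 r[T2]=8 [RETRY]
Flip is step 11.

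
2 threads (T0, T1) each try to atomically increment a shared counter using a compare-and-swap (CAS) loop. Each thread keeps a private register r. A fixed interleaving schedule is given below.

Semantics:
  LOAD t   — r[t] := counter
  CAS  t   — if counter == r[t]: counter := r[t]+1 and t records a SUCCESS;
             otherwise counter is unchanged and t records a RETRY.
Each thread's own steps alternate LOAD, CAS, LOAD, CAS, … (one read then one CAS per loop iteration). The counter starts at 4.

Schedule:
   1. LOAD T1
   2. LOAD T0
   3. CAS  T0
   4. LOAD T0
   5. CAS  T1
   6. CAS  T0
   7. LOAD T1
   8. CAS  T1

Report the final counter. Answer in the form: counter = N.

counter = 7

[1] T1.load  rd  (counter 4, T1.r 4)
[2] T0.load  rd  (counter 4, T0.r 4)
[3] T0.cas  hit  (counter 5, T0.r 4)
[4] T0.load  rd  (counter 5, T0.r 5)
[5] T1.cas  miss  (counter 5, T1.r 4)
[6] T0.cas  hit  (counter 6, T0.r 5)
[7] T1.load  rd  (counter 6, T1.r 6)
[8] T1.cas  hit  (counter 7, T1.r 6)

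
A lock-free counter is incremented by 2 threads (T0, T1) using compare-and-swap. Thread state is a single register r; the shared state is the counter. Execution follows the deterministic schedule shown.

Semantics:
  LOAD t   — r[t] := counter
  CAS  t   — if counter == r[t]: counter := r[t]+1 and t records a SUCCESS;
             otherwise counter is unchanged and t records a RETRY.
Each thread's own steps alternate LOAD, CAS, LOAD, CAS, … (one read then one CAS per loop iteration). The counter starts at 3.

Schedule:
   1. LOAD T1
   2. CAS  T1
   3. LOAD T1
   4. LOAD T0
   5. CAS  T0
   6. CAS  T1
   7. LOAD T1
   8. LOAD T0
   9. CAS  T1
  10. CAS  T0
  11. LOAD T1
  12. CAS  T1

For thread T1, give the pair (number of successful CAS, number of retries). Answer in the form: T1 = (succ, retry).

1. LOAD T1 → mem=3 r[T1]=3 [LOAD]
2. CAS T1 → mem=4 r[T1]=3 [OK]
3. LOAD T1 → mem=4 r[T1]=4 [LOAD]
4. LOAD T0 → mem=4 r[T0]=4 [LOAD]
5. CAS T0 → mem=5 r[T0]=4 [OK]
6. CAS T1 → mem=5 r[T1]=4 [RETRY]
7. LOAD T1 → mem=5 r[T1]=5 [LOAD]
8. LOAD T0 → mem=5 r[T0]=5 [LOAD]
9. CAS T1 → mem=6 r[T1]=5 [OK]
10. CAS T0 → mem=6 r[T0]=5 [RETRY]
11. LOAD T1 → mem=6 r[T1]=6 [LOAD]
12. CAS T1 → mem=7 r[T1]=6 [OK]

T1 = (3, 1)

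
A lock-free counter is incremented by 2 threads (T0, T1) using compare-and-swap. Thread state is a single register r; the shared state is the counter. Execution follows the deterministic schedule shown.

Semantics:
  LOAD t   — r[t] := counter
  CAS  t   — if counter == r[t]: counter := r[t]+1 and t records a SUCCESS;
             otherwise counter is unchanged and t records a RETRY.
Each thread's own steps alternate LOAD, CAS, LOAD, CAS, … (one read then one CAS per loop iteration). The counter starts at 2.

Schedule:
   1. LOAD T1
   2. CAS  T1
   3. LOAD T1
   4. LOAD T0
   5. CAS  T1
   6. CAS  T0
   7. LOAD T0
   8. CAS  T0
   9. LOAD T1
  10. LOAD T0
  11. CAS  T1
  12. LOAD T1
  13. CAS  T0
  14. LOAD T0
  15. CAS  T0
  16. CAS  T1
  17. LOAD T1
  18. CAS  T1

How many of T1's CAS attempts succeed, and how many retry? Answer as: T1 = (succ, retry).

1. LOAD T1 → mem=2 r[T1]=2 [LOAD]
2. CAS T1 → mem=3 r[T1]=2 [OK]
3. LOAD T1 → mem=3 r[T1]=3 [LOAD]
4. LOAD T0 → mem=3 r[T0]=3 [LOAD]
5. CAS T1 → mem=4 r[T1]=3 [OK]
6. CAS T0 → mem=4 r[T0]=3 [RETRY]
7. LOAD T0 → mem=4 r[T0]=4 [LOAD]
8. CAS T0 → mem=5 r[T0]=4 [OK]
9. LOAD T1 → mem=5 r[T1]=5 [LOAD]
10. LOAD T0 → mem=5 r[T0]=5 [LOAD]
11. CAS T1 → mem=6 r[T1]=5 [OK]
12. LOAD T1 → mem=6 r[T1]=6 [LOAD]
13. CAS T0 → mem=6 r[T0]=5 [RETRY]
14. LOAD T0 → mem=6 r[T0]=6 [LOAD]
15. CAS T0 → mem=7 r[T0]=6 [OK]
16. CAS T1 → mem=7 r[T1]=6 [RETRY]
17. LOAD T1 → mem=7 r[T1]=7 [LOAD]
18. CAS T1 → mem=8 r[T1]=7 [OK]

T1 = (4, 1)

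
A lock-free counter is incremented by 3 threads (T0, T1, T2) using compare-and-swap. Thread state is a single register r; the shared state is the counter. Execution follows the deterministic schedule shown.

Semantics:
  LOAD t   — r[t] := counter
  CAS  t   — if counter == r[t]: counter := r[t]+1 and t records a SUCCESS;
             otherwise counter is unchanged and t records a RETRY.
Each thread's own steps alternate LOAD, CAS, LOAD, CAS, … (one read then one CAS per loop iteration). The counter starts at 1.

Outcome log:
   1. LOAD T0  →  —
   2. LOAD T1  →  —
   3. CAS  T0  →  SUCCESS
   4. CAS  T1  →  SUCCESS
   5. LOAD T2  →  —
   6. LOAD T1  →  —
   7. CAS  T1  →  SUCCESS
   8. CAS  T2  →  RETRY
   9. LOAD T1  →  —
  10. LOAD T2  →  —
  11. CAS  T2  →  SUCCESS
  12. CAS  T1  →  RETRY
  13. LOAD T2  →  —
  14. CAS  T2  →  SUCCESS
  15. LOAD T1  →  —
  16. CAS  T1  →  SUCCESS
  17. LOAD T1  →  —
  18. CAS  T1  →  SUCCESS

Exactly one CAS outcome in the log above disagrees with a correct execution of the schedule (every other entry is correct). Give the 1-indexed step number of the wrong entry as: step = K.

step = 4

Correct run:
step 1: T0 LOAD ⇒ load; ctr=1 reg=1
step 2: T1 LOAD ⇒ load; ctr=1 reg=1
step 3: T0 CAS ⇒ ok; ctr=2 reg=1
step 4: T1 CAS ⇒ retry; ctr=2 reg=1
step 5: T2 LOAD ⇒ load; ctr=2 reg=2
step 6: T1 LOAD ⇒ load; ctr=2 reg=2
step 7: T1 CAS ⇒ ok; ctr=3 reg=2
step 8: T2 CAS ⇒ retry; ctr=3 reg=2
step 9: T1 LOAD ⇒ load; ctr=3 reg=3
step 10: T2 LOAD ⇒ load; ctr=3 reg=3
step 11: T2 CAS ⇒ ok; ctr=4 reg=3
step 12: T1 CAS ⇒ retry; ctr=4 reg=3
step 13: T2 LOAD ⇒ load; ctr=4 reg=4
step 14: T2 CAS ⇒ ok; ctr=5 reg=4
step 15: T1 LOAD ⇒ load; ctr=5 reg=5
step 16: T1 CAS ⇒ ok; ctr=6 reg=5
step 17: T1 LOAD ⇒ load; ctr=6 reg=6
step 18: T1 CAS ⇒ ok; ctr=7 reg=6
Mismatch at 4.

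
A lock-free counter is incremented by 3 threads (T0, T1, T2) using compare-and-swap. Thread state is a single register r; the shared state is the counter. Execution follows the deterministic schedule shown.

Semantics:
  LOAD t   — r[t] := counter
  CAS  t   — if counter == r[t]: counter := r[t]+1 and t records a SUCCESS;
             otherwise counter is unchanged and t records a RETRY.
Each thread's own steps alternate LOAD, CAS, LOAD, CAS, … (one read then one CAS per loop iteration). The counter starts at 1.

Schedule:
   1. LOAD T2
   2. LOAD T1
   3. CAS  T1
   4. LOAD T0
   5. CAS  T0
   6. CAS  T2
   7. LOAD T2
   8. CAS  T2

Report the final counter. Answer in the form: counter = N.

counter = 4

T2 LOAD — after: cnt=1, r=1 — load
T1 LOAD — after: cnt=1, r=1 — load
T1 CAS — after: cnt=2, r=1 — ok
T0 LOAD — after: cnt=2, r=2 — load
T0 CAS — after: cnt=3, r=2 — ok
T2 CAS — after: cnt=3, r=1 — retry
T2 LOAD — after: cnt=3, r=3 — load
T2 CAS — after: cnt=4, r=3 — ok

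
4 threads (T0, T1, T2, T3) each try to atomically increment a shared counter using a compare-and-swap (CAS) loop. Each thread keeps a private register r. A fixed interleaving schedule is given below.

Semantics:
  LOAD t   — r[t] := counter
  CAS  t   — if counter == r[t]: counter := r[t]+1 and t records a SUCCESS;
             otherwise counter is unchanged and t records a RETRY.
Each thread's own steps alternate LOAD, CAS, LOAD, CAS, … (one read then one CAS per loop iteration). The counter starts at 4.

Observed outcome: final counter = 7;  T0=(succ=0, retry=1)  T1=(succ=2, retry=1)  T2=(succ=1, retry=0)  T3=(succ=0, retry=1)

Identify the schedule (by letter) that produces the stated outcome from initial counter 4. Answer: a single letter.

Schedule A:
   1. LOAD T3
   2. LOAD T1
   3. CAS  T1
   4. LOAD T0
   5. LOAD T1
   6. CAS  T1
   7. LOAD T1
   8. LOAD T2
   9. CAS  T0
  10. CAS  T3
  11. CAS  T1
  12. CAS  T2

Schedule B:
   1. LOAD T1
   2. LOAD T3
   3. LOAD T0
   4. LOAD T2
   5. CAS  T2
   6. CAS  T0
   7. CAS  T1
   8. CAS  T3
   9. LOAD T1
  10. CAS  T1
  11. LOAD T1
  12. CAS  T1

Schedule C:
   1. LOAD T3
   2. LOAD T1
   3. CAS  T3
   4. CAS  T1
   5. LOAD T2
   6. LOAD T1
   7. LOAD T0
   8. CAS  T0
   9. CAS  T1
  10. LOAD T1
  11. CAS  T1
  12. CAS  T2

Run B:
1. LOAD T1 → mem=4 r[T1]=4 [LOAD]
2. LOAD T3 → mem=4 r[T3]=4 [LOAD]
3. LOAD T0 → mem=4 r[T0]=4 [LOAD]
4. LOAD T2 → mem=4 r[T2]=4 [LOAD]
5. CAS T2 → mem=5 r[T2]=4 [OK]
6. CAS T0 → mem=5 r[T0]=4 [RETRY]
7. CAS T1 → mem=5 r[T1]=4 [RETRY]
8. CAS T3 → mem=5 r[T3]=4 [RETRY]
9. LOAD T1 → mem=5 r[T1]=5 [LOAD]
10. CAS T1 → mem=6 r[T1]=5 [OK]
11. LOAD T1 → mem=6 r[T1]=6 [LOAD]
12. CAS T1 → mem=7 r[T1]=6 [OK]

B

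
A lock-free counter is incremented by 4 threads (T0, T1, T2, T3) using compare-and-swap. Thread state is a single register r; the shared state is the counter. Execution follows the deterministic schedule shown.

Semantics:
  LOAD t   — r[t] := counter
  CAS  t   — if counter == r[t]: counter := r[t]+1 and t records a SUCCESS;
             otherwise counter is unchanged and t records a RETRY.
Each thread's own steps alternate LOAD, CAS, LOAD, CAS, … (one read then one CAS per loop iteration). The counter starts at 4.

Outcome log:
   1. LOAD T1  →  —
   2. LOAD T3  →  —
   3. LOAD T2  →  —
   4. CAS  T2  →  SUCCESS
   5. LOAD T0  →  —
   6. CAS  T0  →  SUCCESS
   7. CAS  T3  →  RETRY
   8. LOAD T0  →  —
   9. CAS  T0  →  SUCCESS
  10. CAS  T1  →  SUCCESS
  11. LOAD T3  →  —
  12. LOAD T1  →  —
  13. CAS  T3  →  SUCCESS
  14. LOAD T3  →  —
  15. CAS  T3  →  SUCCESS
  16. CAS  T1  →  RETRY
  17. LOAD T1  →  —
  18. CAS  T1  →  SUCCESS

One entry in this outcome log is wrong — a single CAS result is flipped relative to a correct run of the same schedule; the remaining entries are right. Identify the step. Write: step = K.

step = 10

Correct run:
#1 T1 reads 4
#2 T3 reads 4
#3 T2 reads 4
#4 T2 CAS(4→5) writes; counter now 5
#5 T0 reads 5
#6 T0 CAS(5→6) writes; counter now 6
#7 T3 CAS(4→5) fails; counter now 6
#8 T0 reads 6
#9 T0 CAS(6→7) writes; counter now 7
#10 T1 CAS(4→5) fails; counter now 7
#11 T3 reads 7
#12 T1 reads 7
#13 T3 CAS(7→8) writes; counter now 8
#14 T3 reads 8
#15 T3 CAS(8→9) writes; counter now 9
#16 T1 CAS(7→8) fails; counter now 9
#17 T1 reads 9
#18 T1 CAS(9→10) writes; counter now 10
Flip is step 10.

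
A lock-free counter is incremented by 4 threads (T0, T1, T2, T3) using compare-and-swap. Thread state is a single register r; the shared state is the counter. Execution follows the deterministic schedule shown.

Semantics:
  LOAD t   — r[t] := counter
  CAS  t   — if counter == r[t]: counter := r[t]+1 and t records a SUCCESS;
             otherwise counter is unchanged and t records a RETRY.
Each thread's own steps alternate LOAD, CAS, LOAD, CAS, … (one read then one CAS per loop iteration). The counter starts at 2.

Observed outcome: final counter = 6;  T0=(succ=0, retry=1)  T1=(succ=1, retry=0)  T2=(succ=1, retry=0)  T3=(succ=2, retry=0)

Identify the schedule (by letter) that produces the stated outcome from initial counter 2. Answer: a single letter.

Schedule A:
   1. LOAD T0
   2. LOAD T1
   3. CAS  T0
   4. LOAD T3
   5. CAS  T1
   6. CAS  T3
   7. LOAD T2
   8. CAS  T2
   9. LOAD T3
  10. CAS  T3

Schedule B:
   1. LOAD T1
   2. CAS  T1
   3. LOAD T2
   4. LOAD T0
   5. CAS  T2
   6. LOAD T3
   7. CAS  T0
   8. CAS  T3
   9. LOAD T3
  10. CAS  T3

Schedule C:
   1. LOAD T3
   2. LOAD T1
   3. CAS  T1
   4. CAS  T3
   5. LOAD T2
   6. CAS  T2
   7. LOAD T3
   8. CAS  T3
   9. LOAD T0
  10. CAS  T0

Simulating candidate B:
   1) LOAD T1:  M=2  r_T1=2
   2) CAS  T1:  M=3  r_T1=2 ✓
   3) LOAD T2:  M=3  r_T2=3
   4) LOAD T0:  M=3  r_T0=3
   5) CAS  T2:  M=4  r_T2=3 ✓
   6) LOAD T3:  M=4  r_T3=4
   7) CAS  T0:  M=4  r_T0=3 ✗
   8) CAS  T3:  M=5  r_T3=4 ✓
   9) LOAD T3:  M=5  r_T3=5
  10) CAS  T3:  M=6  r_T3=5 ✓

B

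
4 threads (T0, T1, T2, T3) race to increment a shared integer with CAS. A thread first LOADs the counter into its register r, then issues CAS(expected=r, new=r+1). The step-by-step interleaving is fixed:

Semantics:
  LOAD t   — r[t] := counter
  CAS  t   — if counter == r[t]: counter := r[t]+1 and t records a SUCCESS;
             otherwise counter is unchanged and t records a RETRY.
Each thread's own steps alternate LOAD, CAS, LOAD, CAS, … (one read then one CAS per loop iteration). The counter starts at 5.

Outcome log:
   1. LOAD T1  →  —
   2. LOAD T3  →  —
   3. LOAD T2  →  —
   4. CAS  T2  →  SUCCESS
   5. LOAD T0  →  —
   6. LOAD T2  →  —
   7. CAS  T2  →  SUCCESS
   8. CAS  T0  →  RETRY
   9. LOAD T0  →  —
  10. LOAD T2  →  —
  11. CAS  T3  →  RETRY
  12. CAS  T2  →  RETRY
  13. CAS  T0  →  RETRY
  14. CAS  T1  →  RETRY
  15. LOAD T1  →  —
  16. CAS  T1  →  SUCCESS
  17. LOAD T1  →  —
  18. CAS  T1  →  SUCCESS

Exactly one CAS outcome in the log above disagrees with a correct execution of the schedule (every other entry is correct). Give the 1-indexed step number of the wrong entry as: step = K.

step = 12

Reference trace:
#1 T1 reads 5
#2 T3 reads 5
#3 T2 reads 5
#4 T2 CAS(5→6) writes; counter now 6
#5 T0 reads 6
#6 T2 reads 6
#7 T2 CAS(6→7) writes; counter now 7
#8 T0 CAS(6→7) fails; counter now 7
#9 T0 reads 7
#10 T2 reads 7
#11 T3 CAS(5→6) fails; counter now 7
#12 T2 CAS(7→8) writes; counter now 8
#13 T0 CAS(7→8) fails; counter now 8
#14 T1 CAS(5→6) fails; counter now 8
#15 T1 reads 8
#16 T1 CAS(8→9) writes; counter now 9
#17 T1 reads 9
#18 T1 CAS(9→10) writes; counter now 10
Mismatch at 12.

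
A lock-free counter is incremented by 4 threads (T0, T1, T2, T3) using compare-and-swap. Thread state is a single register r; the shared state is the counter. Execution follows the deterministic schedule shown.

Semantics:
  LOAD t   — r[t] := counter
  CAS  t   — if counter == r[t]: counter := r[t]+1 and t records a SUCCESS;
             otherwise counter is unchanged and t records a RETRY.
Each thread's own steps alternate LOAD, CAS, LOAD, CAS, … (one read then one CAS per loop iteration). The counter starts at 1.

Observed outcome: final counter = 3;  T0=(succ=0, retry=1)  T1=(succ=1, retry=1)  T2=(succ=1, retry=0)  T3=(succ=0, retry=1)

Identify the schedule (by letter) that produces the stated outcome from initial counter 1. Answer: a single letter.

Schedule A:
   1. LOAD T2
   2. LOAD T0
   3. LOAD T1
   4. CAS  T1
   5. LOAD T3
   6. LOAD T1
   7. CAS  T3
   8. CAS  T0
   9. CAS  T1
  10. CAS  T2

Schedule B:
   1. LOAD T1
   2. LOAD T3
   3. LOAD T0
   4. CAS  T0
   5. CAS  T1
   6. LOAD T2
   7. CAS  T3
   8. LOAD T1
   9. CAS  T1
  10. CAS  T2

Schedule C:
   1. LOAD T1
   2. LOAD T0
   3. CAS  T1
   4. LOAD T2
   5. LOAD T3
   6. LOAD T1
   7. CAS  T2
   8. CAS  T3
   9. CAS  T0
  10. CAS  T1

C

Simulating candidate C:
T1 LOAD — after: cnt=1, r=1 — load
T0 LOAD — after: cnt=1, r=1 — load
T1 CAS — after: cnt=2, r=1 — ok
T2 LOAD — after: cnt=2, r=2 — load
T3 LOAD — after: cnt=2, r=2 — load
T1 LOAD — after: cnt=2, r=2 — load
T2 CAS — after: cnt=3, r=2 — ok
T3 CAS — after: cnt=3, r=2 — retry
T0 CAS — after: cnt=3, r=1 — retry
T1 CAS — after: cnt=3, r=2 — retry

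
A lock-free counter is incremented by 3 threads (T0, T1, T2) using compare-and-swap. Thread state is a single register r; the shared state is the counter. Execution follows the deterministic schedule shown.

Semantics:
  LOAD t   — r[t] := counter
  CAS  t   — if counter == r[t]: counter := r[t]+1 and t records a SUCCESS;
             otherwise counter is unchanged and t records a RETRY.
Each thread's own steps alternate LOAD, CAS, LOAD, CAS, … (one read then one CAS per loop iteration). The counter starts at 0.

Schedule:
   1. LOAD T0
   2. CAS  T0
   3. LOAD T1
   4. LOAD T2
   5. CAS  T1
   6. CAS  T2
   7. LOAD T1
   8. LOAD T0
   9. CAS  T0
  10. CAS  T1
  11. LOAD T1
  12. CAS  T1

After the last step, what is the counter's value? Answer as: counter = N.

counter = 4

#1 T0 reads 0
#2 T0 CAS(0→1) writes; counter now 1
#3 T1 reads 1
#4 T2 reads 1
#5 T1 CAS(1→2) writes; counter now 2
#6 T2 CAS(1→2) fails; counter now 2
#7 T1 reads 2
#8 T0 reads 2
#9 T0 CAS(2→3) writes; counter now 3
#10 T1 CAS(2→3) fails; counter now 3
#11 T1 reads 3
#12 T1 CAS(3→4) writes; counter now 4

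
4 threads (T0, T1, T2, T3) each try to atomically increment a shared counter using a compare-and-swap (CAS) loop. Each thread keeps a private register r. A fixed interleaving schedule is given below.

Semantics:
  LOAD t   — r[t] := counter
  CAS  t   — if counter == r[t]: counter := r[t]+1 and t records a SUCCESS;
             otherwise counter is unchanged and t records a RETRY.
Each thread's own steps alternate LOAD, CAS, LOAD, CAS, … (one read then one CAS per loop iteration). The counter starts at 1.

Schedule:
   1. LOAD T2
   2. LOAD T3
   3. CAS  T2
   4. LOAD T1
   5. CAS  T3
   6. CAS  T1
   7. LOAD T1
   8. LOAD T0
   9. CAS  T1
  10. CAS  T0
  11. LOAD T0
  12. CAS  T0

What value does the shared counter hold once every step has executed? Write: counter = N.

#1 T2 reads 1
#2 T3 reads 1
#3 T2 CAS(1→2) writes; counter now 2
#4 T1 reads 2
#5 T3 CAS(1→2) fails; counter now 2
#6 T1 CAS(2→3) writes; counter now 3
#7 T1 reads 3
#8 T0 reads 3
#9 T1 CAS(3→4) writes; counter now 4
#10 T0 CAS(3→4) fails; counter now 4
#11 T0 reads 4
#12 T0 CAS(4→5) writes; counter now 5

counter = 5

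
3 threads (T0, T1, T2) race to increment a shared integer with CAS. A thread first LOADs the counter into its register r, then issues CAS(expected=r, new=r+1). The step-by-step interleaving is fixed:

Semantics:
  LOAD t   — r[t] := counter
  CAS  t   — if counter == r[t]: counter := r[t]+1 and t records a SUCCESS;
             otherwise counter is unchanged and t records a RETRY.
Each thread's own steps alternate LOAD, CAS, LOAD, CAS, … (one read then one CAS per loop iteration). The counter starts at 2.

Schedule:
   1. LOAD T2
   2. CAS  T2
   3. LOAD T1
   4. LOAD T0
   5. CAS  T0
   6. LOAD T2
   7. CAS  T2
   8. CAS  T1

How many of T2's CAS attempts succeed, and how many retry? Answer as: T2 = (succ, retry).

T2 = (2, 0)

step 1: T2 LOAD ⇒ load; ctr=2 reg=2
step 2: T2 CAS ⇒ ok; ctr=3 reg=2
step 3: T1 LOAD ⇒ load; ctr=3 reg=3
step 4: T0 LOAD ⇒ load; ctr=3 reg=3
step 5: T0 CAS ⇒ ok; ctr=4 reg=3
step 6: T2 LOAD ⇒ load; ctr=4 reg=4
step 7: T2 CAS ⇒ ok; ctr=5 reg=4
step 8: T1 CAS ⇒ retry; ctr=5 reg=3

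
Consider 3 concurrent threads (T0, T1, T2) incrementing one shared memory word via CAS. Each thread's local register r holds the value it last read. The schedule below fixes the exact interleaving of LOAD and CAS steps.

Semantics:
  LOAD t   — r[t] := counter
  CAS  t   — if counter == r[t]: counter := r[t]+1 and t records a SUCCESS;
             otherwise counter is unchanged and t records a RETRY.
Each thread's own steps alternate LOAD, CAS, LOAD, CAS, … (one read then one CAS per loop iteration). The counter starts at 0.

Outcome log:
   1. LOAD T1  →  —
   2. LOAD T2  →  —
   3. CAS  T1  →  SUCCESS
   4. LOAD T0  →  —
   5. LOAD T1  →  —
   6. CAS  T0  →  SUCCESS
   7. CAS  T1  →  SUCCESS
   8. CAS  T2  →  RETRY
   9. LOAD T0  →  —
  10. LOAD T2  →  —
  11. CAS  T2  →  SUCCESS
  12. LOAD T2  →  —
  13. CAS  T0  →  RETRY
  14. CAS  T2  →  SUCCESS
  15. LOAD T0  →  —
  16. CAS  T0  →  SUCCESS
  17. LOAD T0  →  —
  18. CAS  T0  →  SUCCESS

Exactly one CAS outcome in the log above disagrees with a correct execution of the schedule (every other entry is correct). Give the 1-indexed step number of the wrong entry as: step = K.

step = 7

Reference trace:
T1 LOAD — after: cnt=0, r=0 — load
T2 LOAD — after: cnt=0, r=0 — load
T1 CAS — after: cnt=1, r=0 — ok
T0 LOAD — after: cnt=1, r=1 — load
T1 LOAD — after: cnt=1, r=1 — load
T0 CAS — after: cnt=2, r=1 — ok
T1 CAS — after: cnt=2, r=1 — retry
T2 CAS — after: cnt=2, r=0 — retry
T0 LOAD — after: cnt=2, r=2 — load
T2 LOAD — after: cnt=2, r=2 — load
T2 CAS — after: cnt=3, r=2 — ok
T2 LOAD — after: cnt=3, r=3 — load
T0 CAS — after: cnt=3, r=2 — retry
T2 CAS — after: cnt=4, r=3 — ok
T0 LOAD — after: cnt=4, r=4 — load
T0 CAS — after: cnt=5, r=4 — ok
T0 LOAD — after: cnt=5, r=5 — load
T0 CAS — after: cnt=6, r=5 — ok
Flip is step 7.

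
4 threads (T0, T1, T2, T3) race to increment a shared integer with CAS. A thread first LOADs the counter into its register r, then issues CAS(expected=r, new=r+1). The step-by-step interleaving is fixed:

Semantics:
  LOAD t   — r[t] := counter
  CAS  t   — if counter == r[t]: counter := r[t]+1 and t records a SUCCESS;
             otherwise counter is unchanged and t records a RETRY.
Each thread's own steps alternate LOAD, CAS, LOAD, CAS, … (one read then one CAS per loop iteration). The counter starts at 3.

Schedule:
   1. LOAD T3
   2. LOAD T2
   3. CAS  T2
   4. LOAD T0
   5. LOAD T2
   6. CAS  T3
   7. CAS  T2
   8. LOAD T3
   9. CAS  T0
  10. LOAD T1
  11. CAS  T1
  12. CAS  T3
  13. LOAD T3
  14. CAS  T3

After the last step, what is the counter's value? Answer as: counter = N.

counter = 7

   1) LOAD T3:  M=3  r_T3=3
   2) LOAD T2:  M=3  r_T2=3
   3) CAS  T2:  M=4  r_T2=3 ✓
   4) LOAD T0:  M=4  r_T0=4
   5) LOAD T2:  M=4  r_T2=4
   6) CAS  T3:  M=4  r_T3=3 ✗
   7) CAS  T2:  M=5  r_T2=4 ✓
   8) LOAD T3:  M=5  r_T3=5
   9) CAS  T0:  M=5  r_T0=4 ✗
  10) LOAD T1:  M=5  r_T1=5
  11) CAS  T1:  M=6  r_T1=5 ✓
  12) CAS  T3:  M=6  r_T3=5 ✗
  13) LOAD T3:  M=6  r_T3=6
  14) CAS  T3:  M=7  r_T3=6 ✓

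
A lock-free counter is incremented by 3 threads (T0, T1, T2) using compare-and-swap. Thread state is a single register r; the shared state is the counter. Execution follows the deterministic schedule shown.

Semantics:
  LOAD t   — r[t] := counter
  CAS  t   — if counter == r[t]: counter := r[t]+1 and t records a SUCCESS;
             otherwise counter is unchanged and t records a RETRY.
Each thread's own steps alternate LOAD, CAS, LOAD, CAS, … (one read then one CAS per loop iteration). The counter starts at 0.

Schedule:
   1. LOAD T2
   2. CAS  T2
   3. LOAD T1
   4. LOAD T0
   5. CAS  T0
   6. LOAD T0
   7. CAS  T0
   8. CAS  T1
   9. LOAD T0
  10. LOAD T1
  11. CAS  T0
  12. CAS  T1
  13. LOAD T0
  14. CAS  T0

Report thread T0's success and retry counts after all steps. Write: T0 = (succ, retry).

T0 = (4, 0)

step 1: T2 LOAD ⇒ load; ctr=0 reg=0
step 2: T2 CAS ⇒ ok; ctr=1 reg=0
step 3: T1 LOAD ⇒ load; ctr=1 reg=1
step 4: T0 LOAD ⇒ load; ctr=1 reg=1
step 5: T0 CAS ⇒ ok; ctr=2 reg=1
step 6: T0 LOAD ⇒ load; ctr=2 reg=2
step 7: T0 CAS ⇒ ok; ctr=3 reg=2
step 8: T1 CAS ⇒ retry; ctr=3 reg=1
step 9: T0 LOAD ⇒ load; ctr=3 reg=3
step 10: T1 LOAD ⇒ load; ctr=3 reg=3
step 11: T0 CAS ⇒ ok; ctr=4 reg=3
step 12: T1 CAS ⇒ retry; ctr=4 reg=3
step 13: T0 LOAD ⇒ load; ctr=4 reg=4
step 14: T0 CAS ⇒ ok; ctr=5 reg=4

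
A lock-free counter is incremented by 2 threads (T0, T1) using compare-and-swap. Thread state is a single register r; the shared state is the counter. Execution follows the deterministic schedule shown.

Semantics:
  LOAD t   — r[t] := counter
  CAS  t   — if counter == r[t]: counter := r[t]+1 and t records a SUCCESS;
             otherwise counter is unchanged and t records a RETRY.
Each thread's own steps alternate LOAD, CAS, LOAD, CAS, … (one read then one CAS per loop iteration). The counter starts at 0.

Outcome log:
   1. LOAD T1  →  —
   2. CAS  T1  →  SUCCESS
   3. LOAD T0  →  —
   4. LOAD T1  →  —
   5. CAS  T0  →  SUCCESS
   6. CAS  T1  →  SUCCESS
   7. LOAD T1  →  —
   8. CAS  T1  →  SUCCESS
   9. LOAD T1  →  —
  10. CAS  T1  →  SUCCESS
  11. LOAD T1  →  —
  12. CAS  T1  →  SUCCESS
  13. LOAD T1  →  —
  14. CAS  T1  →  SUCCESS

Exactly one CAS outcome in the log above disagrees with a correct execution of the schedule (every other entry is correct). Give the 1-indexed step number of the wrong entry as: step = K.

step = 6

Re-executing:
1. LOAD T1 → mem=0 r[T1]=0 [LOAD]
2. CAS T1 → mem=1 r[T1]=0 [OK]
3. LOAD T0 → mem=1 r[T0]=1 [LOAD]
4. LOAD T1 → mem=1 r[T1]=1 [LOAD]
5. CAS T0 → mem=2 r[T0]=1 [OK]
6. CAS T1 → mem=2 r[T1]=1 [RETRY]
7. LOAD T1 → mem=2 r[T1]=2 [LOAD]
8. CAS T1 → mem=3 r[T1]=2 [OK]
9. LOAD T1 → mem=3 r[T1]=3 [LOAD]
10. CAS T1 → mem=4 r[T1]=3 [OK]
11. LOAD T1 → mem=4 r[T1]=4 [LOAD]
12. CAS T1 → mem=5 r[T1]=4 [OK]
13. LOAD T1 → mem=5 r[T1]=5 [LOAD]
14. CAS T1 → mem=6 r[T1]=5 [OK]
Log disagrees first at step 6.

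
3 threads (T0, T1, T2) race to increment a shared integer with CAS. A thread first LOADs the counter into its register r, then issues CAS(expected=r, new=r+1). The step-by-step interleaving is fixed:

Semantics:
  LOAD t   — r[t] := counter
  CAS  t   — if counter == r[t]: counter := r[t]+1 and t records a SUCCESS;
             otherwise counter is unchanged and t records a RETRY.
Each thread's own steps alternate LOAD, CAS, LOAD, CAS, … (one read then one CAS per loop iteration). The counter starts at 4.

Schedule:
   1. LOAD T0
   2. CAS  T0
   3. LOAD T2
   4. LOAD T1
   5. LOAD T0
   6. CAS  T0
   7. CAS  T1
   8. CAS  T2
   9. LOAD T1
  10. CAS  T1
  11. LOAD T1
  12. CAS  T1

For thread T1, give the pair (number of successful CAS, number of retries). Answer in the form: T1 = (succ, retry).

T1 = (2, 1)

T0 LOAD — after: cnt=4, r=4 — load
T0 CAS — after: cnt=5, r=4 — ok
T2 LOAD — after: cnt=5, r=5 — load
T1 LOAD — after: cnt=5, r=5 — load
T0 LOAD — after: cnt=5, r=5 — load
T0 CAS — after: cnt=6, r=5 — ok
T1 CAS — after: cnt=6, r=5 — retry
T2 CAS — after: cnt=6, r=5 — retry
T1 LOAD — after: cnt=6, r=6 — load
T1 CAS — after: cnt=7, r=6 — ok
T1 LOAD — after: cnt=7, r=7 — load
T1 CAS — after: cnt=8, r=7 — ok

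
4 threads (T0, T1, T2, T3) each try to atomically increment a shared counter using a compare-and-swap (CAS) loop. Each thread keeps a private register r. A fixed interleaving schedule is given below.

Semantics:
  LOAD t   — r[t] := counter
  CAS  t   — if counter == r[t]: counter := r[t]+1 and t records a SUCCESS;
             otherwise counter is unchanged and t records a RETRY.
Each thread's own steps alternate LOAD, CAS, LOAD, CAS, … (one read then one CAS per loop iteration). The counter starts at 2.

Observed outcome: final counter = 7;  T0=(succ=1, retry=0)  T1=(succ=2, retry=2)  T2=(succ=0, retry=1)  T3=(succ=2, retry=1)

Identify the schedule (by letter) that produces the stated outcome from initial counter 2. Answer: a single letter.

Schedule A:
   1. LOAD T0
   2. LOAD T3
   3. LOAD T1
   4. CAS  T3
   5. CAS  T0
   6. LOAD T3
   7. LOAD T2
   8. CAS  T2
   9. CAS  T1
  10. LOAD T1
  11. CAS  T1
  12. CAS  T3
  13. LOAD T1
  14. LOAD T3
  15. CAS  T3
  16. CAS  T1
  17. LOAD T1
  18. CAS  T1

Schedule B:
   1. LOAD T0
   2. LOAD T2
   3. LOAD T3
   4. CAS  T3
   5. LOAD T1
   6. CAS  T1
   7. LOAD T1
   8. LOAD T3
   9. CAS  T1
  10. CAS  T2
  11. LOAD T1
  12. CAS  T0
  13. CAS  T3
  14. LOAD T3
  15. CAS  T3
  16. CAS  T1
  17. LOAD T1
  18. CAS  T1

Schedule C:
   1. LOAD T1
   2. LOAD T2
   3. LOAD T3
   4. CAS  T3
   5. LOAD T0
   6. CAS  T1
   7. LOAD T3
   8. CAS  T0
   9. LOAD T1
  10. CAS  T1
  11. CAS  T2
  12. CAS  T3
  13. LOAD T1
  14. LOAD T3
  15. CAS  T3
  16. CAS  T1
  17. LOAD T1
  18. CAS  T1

C

Simulating candidate C:
   1) LOAD T1:  M=2  r_T1=2
   2) LOAD T2:  M=2  r_T2=2
   3) LOAD T3:  M=2  r_T3=2
   4) CAS  T3:  M=3  r_T3=2 ✓
   5) LOAD T0:  M=3  r_T0=3
   6) CAS  T1:  M=3  r_T1=2 ✗
   7) LOAD T3:  M=3  r_T3=3
   8) CAS  T0:  M=4  r_T0=3 ✓
   9) LOAD T1:  M=4  r_T1=4
  10) CAS  T1:  M=5  r_T1=4 ✓
  11) CAS  T2:  M=5  r_T2=2 ✗
  12) CAS  T3:  M=5  r_T3=3 ✗
  13) LOAD T1:  M=5  r_T1=5
  14) LOAD T3:  M=5  r_T3=5
  15) CAS  T3:  M=6  r_T3=5 ✓
  16) CAS  T1:  M=6  r_T1=5 ✗
  17) LOAD T1:  M=6  r_T1=6
  18) CAS  T1:  M=7  r_T1=6 ✓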